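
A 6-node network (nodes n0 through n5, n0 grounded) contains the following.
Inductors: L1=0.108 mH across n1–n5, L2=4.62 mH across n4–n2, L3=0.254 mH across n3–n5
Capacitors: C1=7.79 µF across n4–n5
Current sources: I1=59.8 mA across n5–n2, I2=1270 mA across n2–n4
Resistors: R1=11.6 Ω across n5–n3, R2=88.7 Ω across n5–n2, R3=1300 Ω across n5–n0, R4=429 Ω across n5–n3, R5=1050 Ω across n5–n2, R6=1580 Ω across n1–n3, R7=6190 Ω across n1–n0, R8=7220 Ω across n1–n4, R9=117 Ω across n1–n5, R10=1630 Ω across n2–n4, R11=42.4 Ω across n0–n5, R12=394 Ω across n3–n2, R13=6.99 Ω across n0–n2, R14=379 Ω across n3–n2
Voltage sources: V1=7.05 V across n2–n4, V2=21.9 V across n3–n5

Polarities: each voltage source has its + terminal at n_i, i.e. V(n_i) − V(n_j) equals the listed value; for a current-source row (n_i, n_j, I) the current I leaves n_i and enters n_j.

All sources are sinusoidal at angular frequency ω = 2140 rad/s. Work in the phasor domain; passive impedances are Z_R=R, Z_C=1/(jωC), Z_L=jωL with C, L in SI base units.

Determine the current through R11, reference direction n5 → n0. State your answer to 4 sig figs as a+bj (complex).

-0.09917-0.01854j A

Apply KCL at each of the 5 non-ground nodes and solve the resulting linear system.
Node n1: branches {L1, R6, R7, R8, R9} → V_1 = -4.205-0.7826j
Node n2: branches {I1, R2, R5, I2, L2, R10, R12, R13, R14, V1} → V_2 = 0.7206+0.1347j
Node n3: branches {R1, R4, R6, L3, R12, R14, V2} → V_3 = 17.69-0.7859j
Node n4: branches {C1, I2, R8, L2, R10, V1} → V_4 = -6.329+0.1347j
Node n5: branches {L1, C1, I1, R1, R2, R3, R4, R5, R9, L3, R11, V2} → V_5 = -4.205-0.7859j
Source currents: i(V1)=-1.290+0.6778j, i(V2)=-2.041+40.29j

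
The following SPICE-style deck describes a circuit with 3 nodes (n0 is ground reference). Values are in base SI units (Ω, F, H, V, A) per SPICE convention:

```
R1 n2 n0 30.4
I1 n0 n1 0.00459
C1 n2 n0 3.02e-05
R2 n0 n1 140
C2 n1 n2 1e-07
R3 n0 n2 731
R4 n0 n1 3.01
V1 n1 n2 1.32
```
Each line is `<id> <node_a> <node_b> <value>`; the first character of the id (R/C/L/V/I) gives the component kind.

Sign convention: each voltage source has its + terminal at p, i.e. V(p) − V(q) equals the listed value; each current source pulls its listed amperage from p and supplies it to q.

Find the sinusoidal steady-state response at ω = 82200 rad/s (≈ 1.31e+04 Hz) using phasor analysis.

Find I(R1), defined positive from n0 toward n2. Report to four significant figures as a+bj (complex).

0.0008647-0.005745j A

Element admittances at ω=82200 rad/s:
  Y(R1) = 0.03289+0.000j S between n2,n0
  I1: injects 0.00459 A into n1 (from n0)
  Y(C1) = 0.000+2.482j S between n2,n0
  Y(R2) = 0.007143+0.000j S between n0,n1
  Y(C2) = 0.000+0.008220j S between n1,n2
  Y(R3) = 0.001368+0.000j S between n0,n2
  Y(R4) = 0.3322+0.000j S between n0,n1
  V1: constraint V(n1)−V(n2) = 1.32
Assemble and solve the 3×3 MNA system:
  V(n1)=1.294+0.1746j  V(n2)=-0.02629+0.1746j
  i(V1)=-0.4345-0.07012j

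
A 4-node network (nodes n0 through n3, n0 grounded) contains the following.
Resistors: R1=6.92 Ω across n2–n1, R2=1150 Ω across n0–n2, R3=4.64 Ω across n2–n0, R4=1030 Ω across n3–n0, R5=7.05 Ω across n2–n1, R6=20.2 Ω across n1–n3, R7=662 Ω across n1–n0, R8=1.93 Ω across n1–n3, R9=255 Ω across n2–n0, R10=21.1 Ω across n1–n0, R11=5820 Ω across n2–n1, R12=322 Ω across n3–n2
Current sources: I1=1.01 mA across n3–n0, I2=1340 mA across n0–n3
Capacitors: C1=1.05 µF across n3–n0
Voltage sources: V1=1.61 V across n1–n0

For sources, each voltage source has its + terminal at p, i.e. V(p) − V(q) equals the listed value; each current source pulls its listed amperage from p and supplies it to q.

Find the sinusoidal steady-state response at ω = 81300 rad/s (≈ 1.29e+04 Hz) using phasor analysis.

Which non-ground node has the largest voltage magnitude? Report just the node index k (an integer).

3

MNA unknowns: 3 node voltages V₁..V_3 plus 1 source current (V1)
R1: Y=0.1445+0.000j on G[2,1]
R2: Y=0.0008696+0.000j on G[0,2]
R3: Y=0.2155+0.000j on G[2,0]
R4: Y=0.0009709+0.000j on G[3,0]
R5: Y=0.1418+0.000j on G[2,1]
R6: Y=0.04950+0.000j on G[1,3]
I1: z[3]−=0.00101, z[0]+=0.00101
R7: Y=0.001511+0.000j on G[1,0]
R8: Y=0.5181+0.000j on G[1,3]
R9: Y=0.003922+0.000j on G[2,0]
R10: Y=0.04739+0.000j on G[1,0]
R11: Y=0.0001718+0.000j on G[2,1]
I2: z[0]−=1.34, z[3]+=1.34
R12: Y=0.003106+0.000j on G[3,2]
C1: Y=0.000+0.08536j on G[3,0]
V1: row V1−V0=1.61, i_V1 at 1,0
solve → V1=1.610+0.000j, V2=0.9281-0.003510j, V3=3.860-0.5763j
aux → i_V1=1.003-0.3281j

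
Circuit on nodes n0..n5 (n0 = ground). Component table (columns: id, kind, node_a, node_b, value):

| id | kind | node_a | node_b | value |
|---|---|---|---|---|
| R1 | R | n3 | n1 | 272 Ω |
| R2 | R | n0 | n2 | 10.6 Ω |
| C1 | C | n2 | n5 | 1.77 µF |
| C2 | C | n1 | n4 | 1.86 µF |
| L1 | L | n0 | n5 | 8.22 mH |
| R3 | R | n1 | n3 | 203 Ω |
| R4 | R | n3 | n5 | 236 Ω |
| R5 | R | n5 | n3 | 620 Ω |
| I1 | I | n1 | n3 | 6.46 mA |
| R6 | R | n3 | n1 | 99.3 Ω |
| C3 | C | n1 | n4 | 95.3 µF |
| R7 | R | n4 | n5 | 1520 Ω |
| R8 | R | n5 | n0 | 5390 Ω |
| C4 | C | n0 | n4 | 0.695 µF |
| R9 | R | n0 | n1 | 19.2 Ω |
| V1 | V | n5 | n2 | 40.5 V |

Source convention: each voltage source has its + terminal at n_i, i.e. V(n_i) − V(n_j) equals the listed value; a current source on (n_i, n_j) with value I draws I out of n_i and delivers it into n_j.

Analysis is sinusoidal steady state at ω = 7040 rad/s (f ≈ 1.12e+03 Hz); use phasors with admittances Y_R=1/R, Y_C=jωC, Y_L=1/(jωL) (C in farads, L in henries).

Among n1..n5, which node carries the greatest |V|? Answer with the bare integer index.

Element admittances at ω=7040 rad/s:
  Y(R1) = 0.003676+0.000j S between n3,n1
  Y(R2) = 0.09434+0.000j S between n0,n2
  Y(C1) = 0.000+0.01246j S between n2,n5
  Y(C2) = 0.000+0.01309j S between n1,n4
  Y(L1) = 0.000-0.01728j S between n0,n5
  Y(R3) = 0.004926+0.000j S between n1,n3
  Y(R4) = 0.004237+0.000j S between n3,n5
  Y(R5) = 0.001613+0.000j S between n5,n3
  I1: injects 0.00646 A into n3 (from n1)
  Y(R6) = 0.01007+0.000j S between n3,n1
  Y(C3) = 0.000+0.6709j S between n1,n4
  Y(R7) = 0.0006579+0.000j S between n4,n5
  Y(R8) = 0.0001855+0.000j S between n5,n0
  Y(C4) = 0.000+0.004893j S between n0,n4
  Y(R9) = 0.05208+0.000j S between n0,n1
  V1: constraint V(n5)−V(n2) = 40.5
Assemble and solve the 6×6 MNA system:
  V(n1)=3.339+0.2975j  V(n2)=-3.095+6.502j  V(n3)=11.73+1.778j  V(n4)=3.321+0.2628j  V(n5)=37.41+6.502j
  i(V1)=-0.2919+0.1088j

5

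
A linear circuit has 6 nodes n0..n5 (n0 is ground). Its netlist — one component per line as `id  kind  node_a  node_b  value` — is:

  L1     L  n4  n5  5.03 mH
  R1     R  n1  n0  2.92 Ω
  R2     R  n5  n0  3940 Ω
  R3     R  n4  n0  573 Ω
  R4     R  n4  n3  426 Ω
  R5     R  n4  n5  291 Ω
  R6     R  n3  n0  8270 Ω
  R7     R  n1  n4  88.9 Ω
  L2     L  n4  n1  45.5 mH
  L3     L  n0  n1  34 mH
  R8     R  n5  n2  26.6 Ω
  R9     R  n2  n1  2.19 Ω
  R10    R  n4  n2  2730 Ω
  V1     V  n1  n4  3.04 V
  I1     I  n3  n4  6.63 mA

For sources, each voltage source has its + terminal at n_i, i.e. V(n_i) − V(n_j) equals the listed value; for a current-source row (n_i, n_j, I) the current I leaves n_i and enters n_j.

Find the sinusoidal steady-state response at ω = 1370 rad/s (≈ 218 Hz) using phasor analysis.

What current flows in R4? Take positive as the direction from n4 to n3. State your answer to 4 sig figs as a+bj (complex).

MNA unknowns: 5 node voltages V₁..V_5 plus 1 source current (V1)
L1: Y=0.000-0.1451j on G[4,5]
R1: Y=0.3425+0.000j on G[1,0]
R2: Y=0.0002538+0.000j on G[5,0]
R3: Y=0.001745+0.000j on G[4,0]
R4: Y=0.002347+0.000j on G[4,3]
R5: Y=0.003436+0.000j on G[4,5]
R6: Y=0.0001209+0.000j on G[3,0]
R7: Y=0.01125+0.000j on G[1,4]
L2: Y=0.000-0.01604j on G[4,1]
L3: Y=0.000-0.02147j on G[0,1]
R8: Y=0.03759+0.000j on G[5,2]
R9: Y=0.4566+0.000j on G[2,1]
R10: Y=0.0003663+0.000j on G[4,2]
V1: row V1−V4=3.04, i_V1 at 1,4
I1: z[3]−=0.00663, z[4]+=0.00663
solve → V1=0.01942+0.0007055j, V2=-0.2001+0.05273j, V3=-5.559+0.0006710j, V4=-3.021+0.0007055j, V5=-2.839+0.6851j
aux → i_V1=-0.1411+0.07270j

0.005958+8.113e-08j A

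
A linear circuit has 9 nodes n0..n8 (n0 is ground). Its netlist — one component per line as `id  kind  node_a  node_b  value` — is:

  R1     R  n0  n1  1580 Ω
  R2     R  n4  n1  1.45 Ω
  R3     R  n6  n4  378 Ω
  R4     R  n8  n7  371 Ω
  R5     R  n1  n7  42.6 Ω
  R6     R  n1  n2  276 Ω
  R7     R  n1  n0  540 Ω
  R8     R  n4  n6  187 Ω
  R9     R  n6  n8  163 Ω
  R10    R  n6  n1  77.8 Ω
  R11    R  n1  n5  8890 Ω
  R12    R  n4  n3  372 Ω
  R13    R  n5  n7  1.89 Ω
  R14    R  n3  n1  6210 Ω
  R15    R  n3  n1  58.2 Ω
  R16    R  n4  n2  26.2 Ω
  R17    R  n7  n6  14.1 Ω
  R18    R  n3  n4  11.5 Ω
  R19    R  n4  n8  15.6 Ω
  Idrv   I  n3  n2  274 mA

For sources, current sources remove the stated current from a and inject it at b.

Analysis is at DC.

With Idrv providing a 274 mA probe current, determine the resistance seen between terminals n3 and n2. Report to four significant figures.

R_eq = 33.28 Ω

MNA unknowns: 8 node voltages V₁..V_8
R1: Y=0.0006329 on G[0,1]
R2: Y=0.6897 on G[4,1]
R3: Y=0.002646 on G[6,4]
R4: Y=0.002695 on G[8,7]
R5: Y=0.02347 on G[1,7]
R6: Y=0.003623 on G[1,2]
R7: Y=0.001852 on G[1,0]
R8: Y=0.005348 on G[4,6]
R9: Y=0.006135 on G[6,8]
R10: Y=0.01285 on G[6,1]
R11: Y=0.0001125 on G[1,5]
R12: Y=0.002688 on G[4,3]
R13: Y=0.5291 on G[5,7]
R14: Y=0.0001610 on G[3,1]
R15: Y=0.01718 on G[3,1]
R16: Y=0.03817 on G[4,2]
R17: Y=0.07092 on G[7,6]
R18: Y=0.08696 on G[3,4]
R19: Y=0.06410 on G[4,8]
Idrv: z[3]−=0.274, z[2]+=0.274
solve → V1=0.000, V2=6.583, V3=-2.537, V4=0.02877, V5=0.007744, V6=0.009613, V7=0.007745, V8=0.02638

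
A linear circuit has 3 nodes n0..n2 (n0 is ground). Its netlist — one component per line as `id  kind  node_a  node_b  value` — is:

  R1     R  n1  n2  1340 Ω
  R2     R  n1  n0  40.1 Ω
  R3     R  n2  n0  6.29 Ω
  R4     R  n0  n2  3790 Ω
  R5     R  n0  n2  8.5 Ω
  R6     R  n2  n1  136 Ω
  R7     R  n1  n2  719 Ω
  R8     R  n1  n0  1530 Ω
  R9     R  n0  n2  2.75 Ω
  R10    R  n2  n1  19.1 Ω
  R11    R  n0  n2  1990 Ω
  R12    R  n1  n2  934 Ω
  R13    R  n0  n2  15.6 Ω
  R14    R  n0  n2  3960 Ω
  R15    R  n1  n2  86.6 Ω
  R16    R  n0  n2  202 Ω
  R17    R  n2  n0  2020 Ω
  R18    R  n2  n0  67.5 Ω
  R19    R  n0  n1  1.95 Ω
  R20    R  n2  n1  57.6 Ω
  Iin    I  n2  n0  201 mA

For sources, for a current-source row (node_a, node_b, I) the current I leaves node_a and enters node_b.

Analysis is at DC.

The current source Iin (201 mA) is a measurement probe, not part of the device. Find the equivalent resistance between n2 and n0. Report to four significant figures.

Apply KCL at each of the 2 non-ground nodes and solve the resulting linear system.
Node n1: branches {R1, R2, R6, R7, R8, R10, R12, R15, R19, R20} → V_1 = -0.03642
Node n2: branches {R1, R3, R4, R5, R6, R7, R9, R10, R11, R12, R13, R14, R15, R16, R17, R18, R20, Iin} → V_2 = -0.2500

R_eq = 1.244 Ω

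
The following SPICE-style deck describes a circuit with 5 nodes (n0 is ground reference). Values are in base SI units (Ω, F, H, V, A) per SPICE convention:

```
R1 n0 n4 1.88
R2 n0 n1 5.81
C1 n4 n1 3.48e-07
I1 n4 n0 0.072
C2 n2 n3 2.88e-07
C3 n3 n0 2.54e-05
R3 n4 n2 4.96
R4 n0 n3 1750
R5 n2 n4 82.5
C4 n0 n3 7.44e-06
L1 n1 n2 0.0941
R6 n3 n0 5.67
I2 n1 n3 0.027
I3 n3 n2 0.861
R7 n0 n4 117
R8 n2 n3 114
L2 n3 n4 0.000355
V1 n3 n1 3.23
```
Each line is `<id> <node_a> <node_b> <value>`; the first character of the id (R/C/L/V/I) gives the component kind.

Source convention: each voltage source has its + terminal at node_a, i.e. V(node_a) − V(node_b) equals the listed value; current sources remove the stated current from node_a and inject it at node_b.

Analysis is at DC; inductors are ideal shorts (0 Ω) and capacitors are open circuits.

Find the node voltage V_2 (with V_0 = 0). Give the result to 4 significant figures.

-2.686 V

Element admittances at DC:
  Y(R1) = 0.5319 S between n0,n4
  Y(R2) = 0.1721 S between n0,n1
  Y(C1) = 0.000 S between n4,n1
  I1: injects 0.072 A into n0 (from n4)
  Y(C2) = 0.000 S between n2,n3
  Y(C3) = 0.000 S between n3,n0
  Y(R3) = 0.2016 S between n4,n2
  Y(R4) = 0.0005714 S between n0,n3
  Y(R5) = 0.01212 S between n2,n4
  Y(C4) = 0.000 S between n0,n3
  L1: short n1↔n2 (DC inductor)
  Y(R6) = 0.1764 S between n3,n0
  I2: injects 0.027 A into n3 (from n1)
  I3: injects 0.861 A into n2 (from n3)
  Y(R7) = 0.008547 S between n0,n4
  Y(R8) = 0.008772 S between n2,n3
  L2: short n3↔n4 (DC inductor)
  V1: constraint V(n3)−V(n1) = 3.23
Assemble and solve the 7×7 MNA system:
  V(n1)=-2.686  V(n2)=-2.686  V(n3)=0.5440  V(n4)=0.5440
  i(L1)=-1.580  i(L2)=1.056  i(V1)=-2.015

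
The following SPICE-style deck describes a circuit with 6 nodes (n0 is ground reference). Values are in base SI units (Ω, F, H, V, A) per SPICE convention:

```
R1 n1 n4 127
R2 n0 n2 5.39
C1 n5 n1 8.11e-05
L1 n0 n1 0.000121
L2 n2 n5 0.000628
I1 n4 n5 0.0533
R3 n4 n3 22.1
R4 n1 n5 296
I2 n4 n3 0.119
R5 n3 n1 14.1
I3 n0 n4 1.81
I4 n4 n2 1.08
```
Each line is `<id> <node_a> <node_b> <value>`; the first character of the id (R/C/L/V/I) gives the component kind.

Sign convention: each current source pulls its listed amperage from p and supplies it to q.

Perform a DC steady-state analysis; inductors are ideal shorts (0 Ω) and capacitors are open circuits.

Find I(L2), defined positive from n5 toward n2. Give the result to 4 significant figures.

Element admittances at DC:
  Y(R1) = 0.007874 S between n1,n4
  Y(R2) = 0.1855 S between n0,n2
  Y(C1) = 0.000 S between n5,n1
  L1: short n0↔n1 (DC inductor)
  L2: short n2↔n5 (DC inductor)
  I1: injects 0.0533 A into n5 (from n4)
  Y(R3) = 0.04525 S between n4,n3
  Y(R4) = 0.003378 S between n1,n5
  I2: injects 0.119 A into n3 (from n4)
  Y(R5) = 0.07092 S between n3,n1
  I3: injects 1.81 A into n4 (from n0)
  I4: injects 1.08 A into n2 (from n4)
Assemble and solve the 7×7 MNA system:
  V(n1)=0.000  V(n2)=5.999  V(n3)=7.652  V(n4)=17.02  V(n5)=5.999
  i(L1)=-0.6970  i(L2)=-0.03303

0.03303 A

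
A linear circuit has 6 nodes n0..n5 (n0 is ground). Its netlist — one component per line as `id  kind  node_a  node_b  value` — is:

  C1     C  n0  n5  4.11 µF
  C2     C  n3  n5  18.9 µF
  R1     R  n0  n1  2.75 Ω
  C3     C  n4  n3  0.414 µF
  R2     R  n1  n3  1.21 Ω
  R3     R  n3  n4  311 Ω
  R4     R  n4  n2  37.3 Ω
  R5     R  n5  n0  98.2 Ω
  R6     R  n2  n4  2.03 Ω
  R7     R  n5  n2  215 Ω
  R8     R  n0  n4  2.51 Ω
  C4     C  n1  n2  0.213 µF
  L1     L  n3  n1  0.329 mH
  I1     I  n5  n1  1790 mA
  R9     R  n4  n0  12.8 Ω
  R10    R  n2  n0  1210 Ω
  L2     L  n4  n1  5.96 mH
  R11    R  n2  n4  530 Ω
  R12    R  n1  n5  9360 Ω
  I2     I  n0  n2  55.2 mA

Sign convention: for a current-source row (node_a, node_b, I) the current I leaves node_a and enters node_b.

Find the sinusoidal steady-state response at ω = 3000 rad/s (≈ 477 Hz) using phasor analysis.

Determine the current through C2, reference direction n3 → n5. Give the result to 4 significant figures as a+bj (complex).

1.430+0.2943j A

Apply KCL at each of the 5 non-ground nodes and solve the resulting linear system.
Node n1: branches {R1, R2, C4, L1, I1, L2, R12} → V_1 = 1.087-0.6230j
Node n2: branches {R4, R6, R7, C4, R10, R11, I2} → V_2 = 0.06093+0.2989j
Node n3: branches {C2, C3, R2, R3, L1} → V_3 = 0.5654-1.613j
Node n4: branches {C3, R3, R4, R6, R8, R9, L2, R11} → V_4 = -0.004190+0.09023j
Node n5: branches {C1, C2, R5, R7, I1, R12} → V_5 = -4.624+23.60j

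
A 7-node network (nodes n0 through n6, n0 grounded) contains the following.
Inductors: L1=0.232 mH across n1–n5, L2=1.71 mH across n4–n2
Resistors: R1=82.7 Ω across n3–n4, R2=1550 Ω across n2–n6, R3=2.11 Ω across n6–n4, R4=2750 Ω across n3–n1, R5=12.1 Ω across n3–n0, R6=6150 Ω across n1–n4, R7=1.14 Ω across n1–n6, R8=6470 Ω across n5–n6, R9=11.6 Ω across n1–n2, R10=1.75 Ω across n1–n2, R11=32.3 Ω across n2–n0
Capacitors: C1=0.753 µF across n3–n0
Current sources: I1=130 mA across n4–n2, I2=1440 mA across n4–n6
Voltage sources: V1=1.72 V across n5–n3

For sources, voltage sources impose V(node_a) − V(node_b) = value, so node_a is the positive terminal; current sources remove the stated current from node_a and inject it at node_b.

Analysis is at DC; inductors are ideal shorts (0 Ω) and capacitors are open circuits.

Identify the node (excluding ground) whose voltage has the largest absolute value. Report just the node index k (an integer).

Element admittances at DC:
  L1: short n1↔n5 (DC inductor)
  Y(R1) = 0.01209 S between n3,n4
  Y(C1) = 0.000 S between n3,n0
  Y(R2) = 0.0006452 S between n2,n6
  Y(R3) = 0.4739 S between n6,n4
  Y(R4) = 0.0003636 S between n3,n1
  I1: injects 0.13 A into n2 (from n4)
  Y(R5) = 0.08264 S between n3,n0
  Y(R6) = 0.0001626 S between n1,n4
  L2: short n4↔n2 (DC inductor)
  I2: injects 1.44 A into n6 (from n4)
  Y(R7) = 0.8772 S between n1,n6
  Y(R8) = 0.0001546 S between n5,n6
  Y(R9) = 0.08621 S between n1,n2
  Y(R10) = 0.5714 S between n1,n2
  Y(R11) = 0.03096 S between n2,n0
  V1: constraint V(n5)−V(n3) = 1.72
Assemble and solve the 9×9 MNA system:
  V(n1)=1.522  V(n2)=0.5284  V(n3)=-0.1979  V(n4)=0.5284  V(n5)=1.522  V(n6)=2.238
  i(L1)=-0.02588  i(L2)=-0.7682  i(V1)=-0.02577

6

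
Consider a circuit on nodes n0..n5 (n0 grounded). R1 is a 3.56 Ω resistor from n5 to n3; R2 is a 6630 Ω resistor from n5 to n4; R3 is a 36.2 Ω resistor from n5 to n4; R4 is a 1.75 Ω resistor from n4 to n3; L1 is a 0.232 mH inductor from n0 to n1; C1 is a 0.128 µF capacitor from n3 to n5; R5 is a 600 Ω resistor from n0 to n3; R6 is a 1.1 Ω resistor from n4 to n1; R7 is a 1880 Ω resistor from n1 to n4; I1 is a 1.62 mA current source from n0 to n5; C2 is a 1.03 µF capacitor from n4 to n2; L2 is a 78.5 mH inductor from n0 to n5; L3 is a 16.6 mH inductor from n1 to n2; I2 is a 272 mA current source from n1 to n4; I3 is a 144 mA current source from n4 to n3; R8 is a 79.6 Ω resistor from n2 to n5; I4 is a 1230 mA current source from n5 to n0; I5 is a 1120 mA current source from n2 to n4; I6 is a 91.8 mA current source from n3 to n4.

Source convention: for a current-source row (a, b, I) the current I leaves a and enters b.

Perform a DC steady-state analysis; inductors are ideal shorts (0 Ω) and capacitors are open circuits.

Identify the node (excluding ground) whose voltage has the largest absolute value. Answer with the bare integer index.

Apply KCL at each of the 5 non-ground nodes and solve the resulting linear system.
Node n1: branches {L1, R6, R7, L3, I2} → V_1 = 0.000
Node n2: branches {C2, L3, R8, I5} → V_2 = 0.000
Node n3: branches {R1, R4, C1, R5, I3, I6} → V_3 = 0.8777
Node n4: branches {R2, R3, R4, R6, R7, C2, I2, I3, I5, I6} → V_4 = 1.220
Node n5: branches {R1, R2, R3, C1, I1, L2, R8, I4} → V_5 = 0.000
Source currents: i(L1)=0.2819, i(L2)=0.9479, i(L3)=1.120

4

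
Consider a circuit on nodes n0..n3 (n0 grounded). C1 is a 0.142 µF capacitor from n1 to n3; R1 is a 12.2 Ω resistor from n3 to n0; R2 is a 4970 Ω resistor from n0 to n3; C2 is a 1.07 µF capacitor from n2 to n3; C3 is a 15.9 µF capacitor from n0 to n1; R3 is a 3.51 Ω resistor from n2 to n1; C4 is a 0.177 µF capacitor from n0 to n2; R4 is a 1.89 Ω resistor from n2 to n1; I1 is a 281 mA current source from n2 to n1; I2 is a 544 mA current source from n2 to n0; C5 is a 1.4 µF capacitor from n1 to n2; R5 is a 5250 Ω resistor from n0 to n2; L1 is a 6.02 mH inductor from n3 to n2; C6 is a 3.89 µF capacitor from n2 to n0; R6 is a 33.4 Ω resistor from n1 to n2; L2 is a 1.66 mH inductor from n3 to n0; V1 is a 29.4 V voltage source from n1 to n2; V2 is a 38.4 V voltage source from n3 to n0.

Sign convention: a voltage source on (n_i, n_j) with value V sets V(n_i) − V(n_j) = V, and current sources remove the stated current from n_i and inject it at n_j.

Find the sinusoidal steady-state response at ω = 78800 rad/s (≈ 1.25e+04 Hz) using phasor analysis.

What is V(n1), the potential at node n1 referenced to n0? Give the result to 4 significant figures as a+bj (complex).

Apply KCL at each of the 3 non-ground nodes and solve the resulting linear system.
Node n1: branches {C1, C3, R3, R4, I1, C5, R6, V1} → V_1 = 9.255+0.3241j
Node n2: branches {C2, R3, C4, R4, I1, I2, C5, R5, L1, C6, R6, V1} → V_2 = -20.15+0.3241j
Node n3: branches {C1, R1, R2, C2, L1, L2, V2} → V_3 = 38.40+0.000j
Source currents: i(V1)=-24.12-14.51j, i(V2)=-3.186-4.845j

9.255+0.3241j V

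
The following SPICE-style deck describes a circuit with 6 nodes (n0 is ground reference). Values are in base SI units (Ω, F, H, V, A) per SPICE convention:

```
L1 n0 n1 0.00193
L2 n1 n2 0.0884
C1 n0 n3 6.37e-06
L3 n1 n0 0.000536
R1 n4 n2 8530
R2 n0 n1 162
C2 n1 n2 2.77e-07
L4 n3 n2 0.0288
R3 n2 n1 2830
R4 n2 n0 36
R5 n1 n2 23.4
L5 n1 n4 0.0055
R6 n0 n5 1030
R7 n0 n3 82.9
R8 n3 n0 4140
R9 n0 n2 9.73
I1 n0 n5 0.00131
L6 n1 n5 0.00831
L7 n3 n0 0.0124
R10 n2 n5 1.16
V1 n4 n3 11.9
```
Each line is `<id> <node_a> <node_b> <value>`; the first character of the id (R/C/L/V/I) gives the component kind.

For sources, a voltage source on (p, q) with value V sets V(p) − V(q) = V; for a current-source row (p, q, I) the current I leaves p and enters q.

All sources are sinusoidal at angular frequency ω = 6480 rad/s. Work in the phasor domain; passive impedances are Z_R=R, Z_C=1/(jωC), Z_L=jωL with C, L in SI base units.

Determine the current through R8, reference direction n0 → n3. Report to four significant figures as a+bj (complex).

0.001145-0.005612j A

Element admittances at ω=6480 rad/s:
  Y(L1) = 0.000-0.07996j S between n0,n1
  Y(L2) = 0.000-0.001746j S between n1,n2
  Y(C1) = 0.000+0.04128j S between n0,n3
  Y(L3) = 0.000-0.2879j S between n1,n0
  Y(R1) = 0.0001172+0.000j S between n4,n2
  Y(R2) = 0.006173+0.000j S between n0,n1
  Y(C2) = 0.000+0.001795j S between n1,n2
  Y(L4) = 0.000-0.005358j S between n3,n2
  Y(R3) = 0.0003534+0.000j S between n2,n1
  Y(R4) = 0.02778+0.000j S between n2,n0
  Y(R5) = 0.04274+0.000j S between n1,n2
  Y(L5) = 0.000-0.02806j S between n1,n4
  Y(R6) = 0.0009709+0.000j S between n0,n5
  Y(R7) = 0.01206+0.000j S between n0,n3
  Y(R8) = 0.0002415+0.000j S between n3,n0
  Y(R9) = 0.1028+0.000j S between n0,n2
  I1: injects 0.00131 A into n5 (from n0)
  Y(L6) = 0.000-0.01857j S between n1,n5
  Y(L7) = 0.000-0.01245j S between n3,n0
  Y(R10) = 0.8621+0.000j S between n2,n5
  V1: constraint V(n4)−V(n3) = 11.9
Assemble and solve the 6×6 MNA system:
  V(n1)=0.6571+1.624j  V(n2)=0.9725+0.6270j  V(n3)=-4.739+23.23j  V(n4)=7.161+23.23j  V(n5)=0.9943+0.6335j
  i(V1)=-0.6070+0.1799j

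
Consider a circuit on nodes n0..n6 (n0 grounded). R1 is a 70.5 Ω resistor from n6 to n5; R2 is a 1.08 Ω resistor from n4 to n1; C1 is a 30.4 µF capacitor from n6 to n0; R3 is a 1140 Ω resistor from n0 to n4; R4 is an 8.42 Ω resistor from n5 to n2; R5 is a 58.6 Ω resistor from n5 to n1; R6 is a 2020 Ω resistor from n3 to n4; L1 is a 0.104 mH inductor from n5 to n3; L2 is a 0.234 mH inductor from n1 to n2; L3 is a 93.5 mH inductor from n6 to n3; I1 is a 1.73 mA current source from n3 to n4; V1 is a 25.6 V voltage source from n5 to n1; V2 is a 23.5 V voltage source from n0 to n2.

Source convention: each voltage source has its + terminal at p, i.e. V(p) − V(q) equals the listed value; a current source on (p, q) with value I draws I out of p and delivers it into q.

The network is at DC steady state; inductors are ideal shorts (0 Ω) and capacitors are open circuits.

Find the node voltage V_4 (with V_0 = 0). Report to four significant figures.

Apply KCL at each of the 6 non-ground nodes and solve the resulting linear system.
Node n1: branches {R2, R5, L2, V1} → V_1 = -23.50
Node n2: branches {R4, L2, V2} → V_2 = -23.50
Node n3: branches {R6, L1, L3, I1} → V_3 = 2.100
Node n4: branches {R2, R3, R6, I1} → V_4 = -23.46
Node n5: branches {R1, R4, R5, L1, V1} → V_5 = 2.100
Node n6: branches {R1, C1, L3} → V_6 = 2.100
Source currents: i(L1)=0.01438, i(L2)=-3.020, i(L3)=0.000, i(V1)=-3.492, i(V2)=-0.02058

-23.46 V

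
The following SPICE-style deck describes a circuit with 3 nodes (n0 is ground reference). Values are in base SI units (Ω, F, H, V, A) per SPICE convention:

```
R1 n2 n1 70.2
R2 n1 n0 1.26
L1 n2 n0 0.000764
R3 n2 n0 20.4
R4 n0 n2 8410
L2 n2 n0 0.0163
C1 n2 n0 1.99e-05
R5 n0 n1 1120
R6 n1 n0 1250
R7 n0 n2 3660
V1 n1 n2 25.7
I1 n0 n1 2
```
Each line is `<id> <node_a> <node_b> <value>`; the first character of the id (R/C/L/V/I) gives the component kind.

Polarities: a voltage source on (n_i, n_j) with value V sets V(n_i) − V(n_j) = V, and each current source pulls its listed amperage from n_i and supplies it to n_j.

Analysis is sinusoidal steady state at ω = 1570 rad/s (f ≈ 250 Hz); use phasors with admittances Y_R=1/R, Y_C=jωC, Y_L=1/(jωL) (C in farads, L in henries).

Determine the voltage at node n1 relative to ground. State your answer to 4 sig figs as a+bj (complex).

MNA unknowns: 2 node voltages V₁..V_2 plus 1 source current (V1)
R1: Y=0.01425+0.000j on G[2,1]
R2: Y=0.7937+0.000j on G[1,0]
L1: Y=0.000-0.8337j on G[2,0]
R3: Y=0.04902+0.000j on G[2,0]
R4: Y=0.0001189+0.000j on G[0,2]
L2: Y=0.000-0.03908j on G[2,0]
C1: Y=0.000+0.03124j on G[2,0]
R5: Y=0.0008929+0.000j on G[0,1]
R6: Y=0.0008000+0.000j on G[1,0]
R7: Y=0.0002732+0.000j on G[0,2]
V1: row V1−V2=25.7, i_V1 at 1,2
I1: z[0]−=2, z[1]+=2
solve → V1=14.74-10.91j, V2=-10.96-10.91j
aux → i_V1=-10.09+8.681j

14.74-10.91j V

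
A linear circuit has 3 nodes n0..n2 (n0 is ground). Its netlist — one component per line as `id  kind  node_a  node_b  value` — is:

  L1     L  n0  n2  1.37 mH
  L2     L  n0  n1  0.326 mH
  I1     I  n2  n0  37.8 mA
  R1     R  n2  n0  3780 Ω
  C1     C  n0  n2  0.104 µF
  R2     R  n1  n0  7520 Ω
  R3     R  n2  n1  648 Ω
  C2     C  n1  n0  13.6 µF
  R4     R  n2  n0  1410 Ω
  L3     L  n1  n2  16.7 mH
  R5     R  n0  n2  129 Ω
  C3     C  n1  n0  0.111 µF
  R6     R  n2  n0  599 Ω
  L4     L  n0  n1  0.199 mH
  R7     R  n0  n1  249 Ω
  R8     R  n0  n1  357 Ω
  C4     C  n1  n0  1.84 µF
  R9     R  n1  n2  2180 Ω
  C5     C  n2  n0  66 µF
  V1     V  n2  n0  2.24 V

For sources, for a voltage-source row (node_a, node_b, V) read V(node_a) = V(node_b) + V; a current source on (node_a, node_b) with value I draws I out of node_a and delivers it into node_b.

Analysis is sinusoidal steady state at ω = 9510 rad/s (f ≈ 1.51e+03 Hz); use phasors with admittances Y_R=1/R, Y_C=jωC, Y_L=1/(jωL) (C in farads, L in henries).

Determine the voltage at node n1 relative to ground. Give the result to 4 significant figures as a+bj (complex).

Apply KCL at each of the 2 non-ground nodes and solve the resulting linear system.
Node n1: branches {L2, R2, R3, C2, L3, C3, L4, R7, R8, C4, R9} → V_1 = 0.01996+0.006070j
Node n2: branches {L1, I1, R1, C1, R3, R4, L3, R5, R6, R9, C5, V1} → V_2 = 2.240+0.000j
Source currents: i(V1)=-0.06549-1.222j

0.01996+0.006070j V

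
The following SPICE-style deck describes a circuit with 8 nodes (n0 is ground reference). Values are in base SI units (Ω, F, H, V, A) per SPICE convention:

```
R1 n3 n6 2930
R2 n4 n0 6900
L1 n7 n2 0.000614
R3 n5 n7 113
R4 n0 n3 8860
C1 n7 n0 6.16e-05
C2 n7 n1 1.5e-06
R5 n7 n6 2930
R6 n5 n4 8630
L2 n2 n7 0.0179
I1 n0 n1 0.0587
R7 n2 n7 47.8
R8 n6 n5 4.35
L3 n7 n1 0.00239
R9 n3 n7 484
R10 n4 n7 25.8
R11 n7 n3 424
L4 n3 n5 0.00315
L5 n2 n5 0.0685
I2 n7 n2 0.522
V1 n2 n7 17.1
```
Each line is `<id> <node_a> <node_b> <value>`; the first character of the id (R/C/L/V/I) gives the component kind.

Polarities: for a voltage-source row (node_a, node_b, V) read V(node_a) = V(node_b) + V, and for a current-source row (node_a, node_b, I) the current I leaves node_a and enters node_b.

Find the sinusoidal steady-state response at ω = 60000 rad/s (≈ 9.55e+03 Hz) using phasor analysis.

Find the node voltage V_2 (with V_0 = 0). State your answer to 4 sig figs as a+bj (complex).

17.10-0.01589j V

Apply KCL at each of the 7 non-ground nodes and solve the resulting linear system.
Node n1: branches {C2, I1, L3} → V_1 = 7.961e-06-0.7229j
Node n2: branches {L1, L2, R7, L5, I2, V1} → V_2 = 17.10-0.01589j
Node n3: branches {R1, R4, R9, R11, L4} → V_3 = -0.1181-0.2391j
Node n4: branches {R2, R6, R10} → V_4 = 0.0002051-0.01683j
Node n5: branches {R3, R6, R8, L4, L5} → V_5 = 0.06640-0.3522j
Node n6: branches {R1, R5, R8} → V_6 = 0.06602-0.3516j
Node n7: branches {L1, R3, C1, C2, R5, L2, R7, L3, R9, R10, R11, I2, V1} → V_7 = 7.961e-06-0.01589j
Source currents: i(V1)=0.1642+0.4842j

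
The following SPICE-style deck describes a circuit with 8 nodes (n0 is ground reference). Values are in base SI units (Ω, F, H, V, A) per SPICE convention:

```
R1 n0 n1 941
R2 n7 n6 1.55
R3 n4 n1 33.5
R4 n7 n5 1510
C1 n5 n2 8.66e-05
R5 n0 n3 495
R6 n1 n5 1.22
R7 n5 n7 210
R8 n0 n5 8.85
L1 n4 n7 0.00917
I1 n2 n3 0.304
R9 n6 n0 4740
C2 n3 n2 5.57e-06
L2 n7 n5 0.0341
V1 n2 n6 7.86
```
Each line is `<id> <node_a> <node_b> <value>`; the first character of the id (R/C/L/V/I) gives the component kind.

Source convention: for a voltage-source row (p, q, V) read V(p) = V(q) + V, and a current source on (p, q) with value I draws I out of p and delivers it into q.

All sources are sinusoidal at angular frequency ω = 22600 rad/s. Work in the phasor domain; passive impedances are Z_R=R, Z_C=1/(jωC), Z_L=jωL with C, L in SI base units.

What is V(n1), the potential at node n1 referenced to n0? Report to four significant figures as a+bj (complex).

0.006017+0.08652j V

Apply KCL at each of the 7 non-ground nodes and solve the resulting linear system.
Node n1: branches {R1, R3, R6} → V_1 = 0.006017+0.08652j
Node n2: branches {C1, I1, C2, V1} → V_2 = -0.007040+0.01615j
Node n3: branches {R5, I1, C2} → V_3 = 0.03145-2.398j
Node n4: branches {R3, L1} → V_4 = -0.2149+1.311j
Node n5: branches {R4, C1, R6, R7, R8, L2} → V_5 = 0.01407+0.04203j
Node n6: branches {R2, R9, V1} → V_6 = -7.867+0.01615j
Node n7: branches {R2, R4, R7, L1, L2} → V_7 = -7.791-0.05539j
Source currents: i(V1)=-0.05072+0.04616j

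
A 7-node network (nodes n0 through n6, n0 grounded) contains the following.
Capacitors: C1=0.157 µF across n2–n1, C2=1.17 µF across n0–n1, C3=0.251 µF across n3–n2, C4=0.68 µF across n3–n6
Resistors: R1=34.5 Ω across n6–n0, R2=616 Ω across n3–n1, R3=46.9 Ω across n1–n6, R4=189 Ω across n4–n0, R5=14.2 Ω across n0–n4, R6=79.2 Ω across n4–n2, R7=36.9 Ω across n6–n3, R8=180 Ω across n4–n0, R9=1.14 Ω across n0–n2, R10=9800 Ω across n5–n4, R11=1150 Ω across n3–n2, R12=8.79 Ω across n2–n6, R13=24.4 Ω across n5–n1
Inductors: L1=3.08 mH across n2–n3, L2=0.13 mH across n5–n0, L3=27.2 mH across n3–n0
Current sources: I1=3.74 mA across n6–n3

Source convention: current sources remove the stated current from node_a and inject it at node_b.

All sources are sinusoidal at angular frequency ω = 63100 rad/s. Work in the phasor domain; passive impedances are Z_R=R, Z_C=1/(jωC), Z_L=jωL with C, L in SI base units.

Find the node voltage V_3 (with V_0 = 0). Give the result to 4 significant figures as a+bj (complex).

MNA unknowns: 6 node voltages V₁..V_6
C1: Y=0.000+0.009907j on G[2,1]
R1: Y=0.02899+0.000j on G[6,0]
L1: Y=0.000-0.005145j on G[2,3]
R2: Y=0.001623+0.000j on G[3,1]
R3: Y=0.02132+0.000j on G[1,6]
R4: Y=0.005291+0.000j on G[4,0]
L2: Y=0.000-0.1219j on G[5,0]
C2: Y=0.000+0.07383j on G[0,1]
R5: Y=0.07042+0.000j on G[0,4]
R6: Y=0.01263+0.000j on G[4,2]
R7: Y=0.02710+0.000j on G[6,3]
R8: Y=0.005556+0.000j on G[4,0]
C3: Y=0.000+0.01584j on G[3,2]
R9: Y=0.8772+0.000j on G[0,2]
R10: Y=0.0001020+0.000j on G[5,4]
C4: Y=0.000+0.04291j on G[3,6]
R11: Y=0.0008696+0.000j on G[3,2]
R12: Y=0.1138+0.000j on G[2,6]
L3: Y=0.000-0.0005826j on G[3,0]
R13: Y=0.04098+0.000j on G[5,1]
I1: z[6]−=0.00374, z[3]+=0.00374
solve → V1=-0.001113-0.0003914j, V2=0.0001782+0.0001362j, V3=0.02682-0.05421j, V4=2.394e-05+1.788e-05j, V5=4.926e-06-0.0003757j, V6=-0.003788-0.0007770j

0.02682-0.05421j V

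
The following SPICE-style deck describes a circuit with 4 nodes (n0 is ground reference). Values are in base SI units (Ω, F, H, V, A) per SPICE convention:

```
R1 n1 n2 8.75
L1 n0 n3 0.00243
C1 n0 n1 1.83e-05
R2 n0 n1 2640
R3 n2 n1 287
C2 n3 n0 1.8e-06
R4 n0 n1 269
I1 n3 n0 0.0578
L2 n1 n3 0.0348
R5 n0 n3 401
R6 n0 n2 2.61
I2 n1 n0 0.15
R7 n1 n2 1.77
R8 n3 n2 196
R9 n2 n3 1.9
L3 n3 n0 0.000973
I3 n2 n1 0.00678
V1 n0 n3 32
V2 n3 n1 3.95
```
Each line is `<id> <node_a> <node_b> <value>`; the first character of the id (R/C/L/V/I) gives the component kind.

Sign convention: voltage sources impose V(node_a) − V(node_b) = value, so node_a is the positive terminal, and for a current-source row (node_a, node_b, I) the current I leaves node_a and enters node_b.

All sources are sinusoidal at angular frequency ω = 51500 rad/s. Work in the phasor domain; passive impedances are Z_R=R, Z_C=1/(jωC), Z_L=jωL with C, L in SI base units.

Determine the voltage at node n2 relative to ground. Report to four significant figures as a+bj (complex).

-26.02+0.000j V

Apply KCL at each of the 3 non-ground nodes and solve the resulting linear system.
Node n1: branches {R1, C1, R2, R3, R4, L2, I2, R7, I3, V2} → V_1 = -35.95+0.000j
Node n2: branches {R1, R3, R6, R7, R8, R9, I3} → V_2 = -26.02+0.000j
Node n3: branches {L1, C2, I1, L2, R5, R8, R9, L3, V1, V2} → V_3 = -32.00+0.000j
Source currents: i(V1)=-9.987-35.95j, i(V2)=-6.786-33.88j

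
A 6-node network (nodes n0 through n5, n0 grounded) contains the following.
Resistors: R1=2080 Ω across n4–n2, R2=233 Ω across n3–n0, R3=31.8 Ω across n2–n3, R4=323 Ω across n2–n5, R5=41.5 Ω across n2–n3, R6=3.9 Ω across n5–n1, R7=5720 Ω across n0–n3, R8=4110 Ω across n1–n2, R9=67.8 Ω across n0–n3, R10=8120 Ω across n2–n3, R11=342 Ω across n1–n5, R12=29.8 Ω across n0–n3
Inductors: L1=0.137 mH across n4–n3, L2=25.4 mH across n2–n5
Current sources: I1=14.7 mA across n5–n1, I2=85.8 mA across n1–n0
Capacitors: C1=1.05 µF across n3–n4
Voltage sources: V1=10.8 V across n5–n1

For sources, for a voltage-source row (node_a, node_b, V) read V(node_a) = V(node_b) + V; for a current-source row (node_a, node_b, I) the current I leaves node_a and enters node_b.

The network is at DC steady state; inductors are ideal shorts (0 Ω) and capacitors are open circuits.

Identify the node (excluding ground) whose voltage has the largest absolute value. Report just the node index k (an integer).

1

MNA unknowns: 5 node voltages V₁..V_5 plus 3 source currents (L1, L2, V1)
R1: Y=0.0004808 on G[4,2]
R2: Y=0.004292 on G[3,0]
R3: Y=0.03145 on G[2,3]
R4: Y=0.003096 on G[2,5]
R5: Y=0.02410 on G[2,3]
L1: row V4−V3=0, i_L1 at 4,3
L2: row V2−V5=0, i_L2 at 2,5
R6: Y=0.2564 on G[5,1]
R7: Y=0.0001748 on G[0,3]
R8: Y=0.0002433 on G[1,2]
R9: Y=0.01475 on G[0,3]
R10: Y=0.0001232 on G[2,3]
R11: Y=0.002924 on G[1,5]
R12: Y=0.03356 on G[0,3]
I1: z[5]−=0.0147, z[1]+=0.0147
I2: z[1]−=0.0858, z[0]+=0.0858
C1: Y=0.000 on G[3,4]
V1: row V5−V1=10.8, i_V1 at 5,1
solve → V1=-13.95, V2=-3.154, V3=-1.626, V4=-1.626, V5=-3.154
aux → i_L1=-0.0007347, i_L2=0.08317, i_V1=-2.732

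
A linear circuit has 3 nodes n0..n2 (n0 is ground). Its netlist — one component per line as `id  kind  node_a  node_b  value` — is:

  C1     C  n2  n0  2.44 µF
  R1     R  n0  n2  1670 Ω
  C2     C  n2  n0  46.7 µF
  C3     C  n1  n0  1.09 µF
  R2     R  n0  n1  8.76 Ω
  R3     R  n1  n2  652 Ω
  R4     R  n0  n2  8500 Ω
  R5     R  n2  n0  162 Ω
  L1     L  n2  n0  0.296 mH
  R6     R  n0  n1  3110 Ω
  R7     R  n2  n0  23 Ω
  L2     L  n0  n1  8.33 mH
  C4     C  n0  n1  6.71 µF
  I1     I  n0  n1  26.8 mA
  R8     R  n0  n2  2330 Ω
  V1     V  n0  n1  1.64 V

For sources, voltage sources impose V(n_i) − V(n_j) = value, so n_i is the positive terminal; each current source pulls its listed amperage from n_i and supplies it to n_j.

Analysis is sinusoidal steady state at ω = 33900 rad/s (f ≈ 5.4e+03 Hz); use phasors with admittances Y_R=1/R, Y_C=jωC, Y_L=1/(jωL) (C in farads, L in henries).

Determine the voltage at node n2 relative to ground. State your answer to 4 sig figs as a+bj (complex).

MNA unknowns: 2 node voltages V₁..V_2 plus 1 source current (V1)
C1: Y=0.000+0.08272j on G[2,0]
R1: Y=0.0005988+0.000j on G[0,2]
C2: Y=0.000+1.583j on G[2,0]
C3: Y=0.000+0.03695j on G[1,0]
R2: Y=0.1142+0.000j on G[0,1]
R3: Y=0.001534+0.000j on G[1,2]
R4: Y=0.0001176+0.000j on G[0,2]
R5: Y=0.006173+0.000j on G[2,0]
L1: Y=0.000-0.09966j on G[2,0]
R6: Y=0.0003215+0.000j on G[0,1]
R7: Y=0.04348+0.000j on G[2,0]
L2: Y=0.000-0.003541j on G[0,1]
C4: Y=0.000+0.2275j on G[0,1]
I1: z[0]−=0.0268, z[1]+=0.0268
R8: Y=0.0004292+0.000j on G[0,2]
V1: row V0−V1=1.64, i_V1 at 0,1
solve → V1=-1.640+0.000j, V2=-5.360e-05+0.001604j
aux → i_V1=-0.2171-0.4278j

-5.360e-05+0.001604j V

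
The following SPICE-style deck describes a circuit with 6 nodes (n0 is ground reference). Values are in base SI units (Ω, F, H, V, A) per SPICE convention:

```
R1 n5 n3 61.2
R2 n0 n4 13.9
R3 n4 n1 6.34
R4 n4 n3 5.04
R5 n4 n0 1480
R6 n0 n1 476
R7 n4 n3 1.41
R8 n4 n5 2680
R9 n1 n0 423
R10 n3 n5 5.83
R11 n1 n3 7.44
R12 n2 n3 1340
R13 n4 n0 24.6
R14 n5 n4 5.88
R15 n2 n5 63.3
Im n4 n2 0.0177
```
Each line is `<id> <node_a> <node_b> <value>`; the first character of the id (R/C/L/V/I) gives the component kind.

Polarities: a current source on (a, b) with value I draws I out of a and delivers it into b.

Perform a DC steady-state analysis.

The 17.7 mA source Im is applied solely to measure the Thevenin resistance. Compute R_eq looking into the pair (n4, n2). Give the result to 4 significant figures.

MNA unknowns: 5 node voltages V₁..V_5
R1: Y=0.01634 on G[5,3]
R2: Y=0.07194 on G[0,4]
R3: Y=0.1577 on G[4,1]
R4: Y=0.1984 on G[4,3]
R5: Y=0.0006757 on G[4,0]
R6: Y=0.002101 on G[0,1]
R7: Y=0.7092 on G[4,3]
R8: Y=0.0003731 on G[4,5]
R9: Y=0.002364 on G[1,0]
R10: Y=0.1715 on G[3,5]
R11: Y=0.1344 on G[1,3]
R12: Y=0.0007463 on G[2,3]
R13: Y=0.04065 on G[4,0]
R14: Y=0.1701 on G[5,4]
R15: Y=0.01580 on G[2,5]
Im: z[4]−=0.0177, z[2]+=0.0177
solve → V1=0.003943, V2=1.120, V3=0.008882, V4=-0.0001554, V5=0.05167

R_eq = 63.26 Ω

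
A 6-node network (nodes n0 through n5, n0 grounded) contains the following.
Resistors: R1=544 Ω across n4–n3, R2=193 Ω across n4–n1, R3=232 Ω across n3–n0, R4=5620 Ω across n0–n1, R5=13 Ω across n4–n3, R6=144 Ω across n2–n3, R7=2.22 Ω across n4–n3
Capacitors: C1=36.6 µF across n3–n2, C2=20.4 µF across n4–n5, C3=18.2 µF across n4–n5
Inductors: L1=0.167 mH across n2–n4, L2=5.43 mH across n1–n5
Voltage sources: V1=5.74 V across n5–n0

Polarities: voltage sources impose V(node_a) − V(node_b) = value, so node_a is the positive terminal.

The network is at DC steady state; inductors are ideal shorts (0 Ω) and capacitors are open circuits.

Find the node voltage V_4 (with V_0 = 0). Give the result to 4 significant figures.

Apply KCL at each of the 5 non-ground nodes and solve the resulting linear system.
Node n1: branches {R2, R4, L2} → V_1 = 5.740
Node n2: branches {R6, C1, L1} → V_2 = 3.145
Node n3: branches {R1, R3, R5, R6, R7, C1} → V_3 = 3.120
Node n4: branches {R1, R2, R5, R7, C2, C3, L1} → V_4 = 3.145
Node n5: branches {C2, C3, L2, V1} → V_5 = 5.740
Source currents: i(L1)=-0.0001742, i(L2)=-0.01447, i(V1)=-0.01447

3.145 V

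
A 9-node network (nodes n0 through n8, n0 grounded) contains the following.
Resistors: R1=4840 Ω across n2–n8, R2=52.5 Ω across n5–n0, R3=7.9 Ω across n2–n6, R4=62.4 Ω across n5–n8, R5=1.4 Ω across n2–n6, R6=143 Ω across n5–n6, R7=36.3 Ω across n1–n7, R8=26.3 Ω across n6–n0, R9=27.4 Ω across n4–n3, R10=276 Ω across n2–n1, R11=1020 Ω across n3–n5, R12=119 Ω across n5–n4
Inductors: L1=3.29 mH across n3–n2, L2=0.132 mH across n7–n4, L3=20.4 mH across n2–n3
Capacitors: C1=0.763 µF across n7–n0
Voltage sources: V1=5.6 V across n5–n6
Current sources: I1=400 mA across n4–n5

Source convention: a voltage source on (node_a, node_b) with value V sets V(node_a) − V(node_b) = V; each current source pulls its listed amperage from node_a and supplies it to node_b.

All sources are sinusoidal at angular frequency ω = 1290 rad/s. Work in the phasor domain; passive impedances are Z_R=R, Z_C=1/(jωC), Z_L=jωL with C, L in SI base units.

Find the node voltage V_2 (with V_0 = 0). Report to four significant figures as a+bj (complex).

Element admittances at ω=1290 rad/s:
  Y(R1) = 0.0002066+0.000j S between n2,n8
  Y(R2) = 0.01905+0.000j S between n5,n0
  Y(L1) = 0.000-0.2356j S between n3,n2
  Y(L2) = 0.000-5.873j S between n7,n4
  Y(R3) = 0.1266+0.000j S between n2,n6
  Y(R4) = 0.01603+0.000j S between n5,n8
  Y(C1) = 0.000+0.0009843j S between n7,n0
  Y(R5) = 0.7143+0.000j S between n2,n6
  Y(R6) = 0.006993+0.000j S between n5,n6
  Y(R7) = 0.02755+0.000j S between n1,n7
  Y(R8) = 0.03802+0.000j S between n6,n0
  Y(R9) = 0.03650+0.000j S between n4,n3
  Y(L3) = 0.000-0.03800j S between n2,n3
  Y(R10) = 0.003623+0.000j S between n2,n1
  Y(R11) = 0.0009804+0.000j S between n3,n5
  Y(R12) = 0.008403+0.000j S between n5,n4
  V1: constraint V(n5)−V(n6) = 5.6
  I1: injects 0.4 A into n5 (from n4)
Assemble and solve the 9×9 MNA system:
  V(n1)=-8.690-0.2809j  V(n2)=-2.210+0.1819j  V(n3)=-2.269-0.7665j  V(n4)=-9.541-0.3457j  V(n5)=3.725+0.1646j  V(n6)=-1.875+0.1646j  V(n7)=-9.543-0.3417j  V(n8)=3.650+0.1648j
  i(V1)=0.1713-0.008332j

-2.210+0.1819j V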